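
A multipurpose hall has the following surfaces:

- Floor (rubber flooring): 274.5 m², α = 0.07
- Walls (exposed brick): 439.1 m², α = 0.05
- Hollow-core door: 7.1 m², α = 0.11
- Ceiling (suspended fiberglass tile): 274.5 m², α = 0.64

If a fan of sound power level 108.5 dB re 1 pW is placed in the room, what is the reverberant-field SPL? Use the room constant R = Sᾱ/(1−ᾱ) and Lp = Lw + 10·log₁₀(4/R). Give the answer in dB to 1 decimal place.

A = 217.631 sabins; S = 995.2 m².
ᾱ = 217.631/995.2 = 0.2187; R = Sᾱ/(1−ᾱ) = 217.631/(1−0.2187) = 278.550 m².
Lp = 108.5 + 10·log₁₀(4/278.550) = 108.5 + (-18.43) = 90.1 dB.

90.1 dB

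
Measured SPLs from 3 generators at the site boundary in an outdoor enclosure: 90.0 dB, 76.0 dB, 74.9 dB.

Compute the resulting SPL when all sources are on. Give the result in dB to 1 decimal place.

Converting to relative power and adding: 10^(90.0/10) + 10^(76.0/10) + 10^(74.9/10) = 1.071e+09.
Combined level = 10 log₁₀(1.071e+09) = 90.3 dB.

90.3 dB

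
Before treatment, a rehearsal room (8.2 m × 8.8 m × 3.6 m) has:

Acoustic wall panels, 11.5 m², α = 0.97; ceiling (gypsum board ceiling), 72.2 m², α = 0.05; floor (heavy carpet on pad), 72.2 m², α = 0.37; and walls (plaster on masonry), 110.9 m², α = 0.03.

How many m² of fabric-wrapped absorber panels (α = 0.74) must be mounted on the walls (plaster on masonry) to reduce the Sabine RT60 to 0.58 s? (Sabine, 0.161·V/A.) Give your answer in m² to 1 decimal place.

Equivalent absorption area: A₁ = 11.5*0.97 + 72.2*0.05 + 72.2*0.37 + 110.9*0.03 = 44.806 m².
V = 259.776 m³. Target absorption A₂ = 0.161 × 259.776 / 0.58 = 72.110 sabins.
ΔA needed = 72.110 − 44.806 = 27.304 sabins.
Net gain per m²: Δα = 0.74 − 0.03 = 0.71.
Area = ΔA/Δα = 27.304/0.71 = 38.5 m².

38.5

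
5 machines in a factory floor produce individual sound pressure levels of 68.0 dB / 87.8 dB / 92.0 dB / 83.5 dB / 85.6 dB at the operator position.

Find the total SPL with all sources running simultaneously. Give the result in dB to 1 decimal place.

Σ 10^(Lᵢ/10) = 2.781e+09.
Back to dB: 10·log₁₀ Σ = 94.4 dB.

94.4 dB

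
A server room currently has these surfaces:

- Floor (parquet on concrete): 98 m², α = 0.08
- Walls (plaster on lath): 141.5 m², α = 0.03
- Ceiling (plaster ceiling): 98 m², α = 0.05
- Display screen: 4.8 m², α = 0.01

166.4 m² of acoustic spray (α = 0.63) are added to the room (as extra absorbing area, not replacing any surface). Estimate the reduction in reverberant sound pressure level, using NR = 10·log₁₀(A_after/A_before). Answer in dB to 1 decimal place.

Summing Sᵢαᵢ: 7.840 + 4.245 + 4.900 + 0.048 → A_before = 17.033 sabins.
Added absorption = 166.4 × 0.63 = 104.832 sabins.
A_after = 17.033 + 104.832 = 121.865 sabins.
Reduction = 10 log₁₀(A_after/A_before) = 10 log₁₀(7.1546) = 8.5 dB.

8.5 dB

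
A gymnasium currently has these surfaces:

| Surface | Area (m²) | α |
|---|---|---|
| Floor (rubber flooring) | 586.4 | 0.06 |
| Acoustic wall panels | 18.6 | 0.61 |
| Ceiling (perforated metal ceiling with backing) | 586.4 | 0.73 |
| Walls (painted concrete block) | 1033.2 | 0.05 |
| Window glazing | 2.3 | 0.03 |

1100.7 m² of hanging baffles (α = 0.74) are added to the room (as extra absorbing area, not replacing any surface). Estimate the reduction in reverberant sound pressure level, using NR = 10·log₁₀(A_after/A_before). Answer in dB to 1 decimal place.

4.1 dB

Summing Sᵢαᵢ: 35.184 + 11.346 + 428.072 + 51.660 + 0.069 → A_before = 526.331 sabins.
Treatment contributes 1100.7·0.74 = 814.518 sabins.
New total A_after = 1340.849 sabins.
Reduction = 10 log₁₀(A_after/A_before) = 10 log₁₀(2.5475) = 4.1 dB.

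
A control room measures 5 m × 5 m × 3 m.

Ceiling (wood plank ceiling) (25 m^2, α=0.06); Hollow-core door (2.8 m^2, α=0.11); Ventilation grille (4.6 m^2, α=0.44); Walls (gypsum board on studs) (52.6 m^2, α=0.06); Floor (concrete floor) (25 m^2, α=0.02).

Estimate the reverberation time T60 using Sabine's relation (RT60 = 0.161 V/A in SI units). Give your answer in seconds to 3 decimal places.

1.613 seconds

A = Σ Sᵢαᵢ = 25*0.06 + 2.8*0.11 + 4.6*0.44 + 52.6*0.06 + 25*0.02 = 7.488 sabins.
Room volume: 75 m³.
Sabine: RT60 = 0.161 × 75 / 7.488 = 1.613 s.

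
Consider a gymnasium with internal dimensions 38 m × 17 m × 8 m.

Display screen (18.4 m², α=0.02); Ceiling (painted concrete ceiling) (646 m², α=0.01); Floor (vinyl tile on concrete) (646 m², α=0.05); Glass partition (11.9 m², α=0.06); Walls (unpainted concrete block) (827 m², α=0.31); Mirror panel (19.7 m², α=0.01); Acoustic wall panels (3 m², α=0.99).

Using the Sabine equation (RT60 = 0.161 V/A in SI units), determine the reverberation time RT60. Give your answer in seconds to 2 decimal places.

2.78 s

Summing Sᵢαᵢ: 0.368 + 6.460 + 32.300 + 0.714 + 256.370 + 0.197 + 2.970 → A = 299.379 sabins.
V = 38·17·8 = 5168 m³.
T = 0.161 V/A = 0.161·5168/299.379 = 2.78 s.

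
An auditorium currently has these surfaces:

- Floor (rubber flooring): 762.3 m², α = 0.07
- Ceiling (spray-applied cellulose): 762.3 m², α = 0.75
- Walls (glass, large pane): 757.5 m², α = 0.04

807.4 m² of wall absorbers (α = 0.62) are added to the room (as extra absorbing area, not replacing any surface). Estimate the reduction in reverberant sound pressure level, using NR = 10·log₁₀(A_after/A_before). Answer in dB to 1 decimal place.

2.5 dB

Summing Sᵢαᵢ: 53.361 + 571.725 + 30.300 → A_before = 655.386 sabins.
Added absorption = 807.4 × 0.62 = 500.588 sabins.
A_after = 655.386 + 500.588 = 1155.974 sabins.
NR = 10·log₁₀(1155.974/655.386) = 2.5 dB.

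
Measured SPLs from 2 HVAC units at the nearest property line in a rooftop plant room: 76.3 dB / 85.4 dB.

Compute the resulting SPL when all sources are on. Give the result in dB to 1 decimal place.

Sum in the linear (power) domain: Σ 10^(Lᵢ/10) = 10^(76.3/10) + 10^(85.4/10) = 3.894e+08.
Back to dB: 10·log₁₀ Σ = 85.9 dB.

85.9 dB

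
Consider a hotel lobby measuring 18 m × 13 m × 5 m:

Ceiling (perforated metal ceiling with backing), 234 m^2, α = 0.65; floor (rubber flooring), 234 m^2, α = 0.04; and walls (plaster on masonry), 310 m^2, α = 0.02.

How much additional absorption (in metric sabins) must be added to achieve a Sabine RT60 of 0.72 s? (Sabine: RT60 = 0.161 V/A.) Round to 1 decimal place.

94.0 sabins

Summing Sᵢαᵢ: 152.100 + 9.360 + 6.200 → A₁ = 167.660 sabins.
Target A₂ = 0.161·1170/0.72 = 261.625 sabins (V = 1170 m³).
ΔA = A₂ − A₁ = 261.625 − 167.660 = 94.0 sabins.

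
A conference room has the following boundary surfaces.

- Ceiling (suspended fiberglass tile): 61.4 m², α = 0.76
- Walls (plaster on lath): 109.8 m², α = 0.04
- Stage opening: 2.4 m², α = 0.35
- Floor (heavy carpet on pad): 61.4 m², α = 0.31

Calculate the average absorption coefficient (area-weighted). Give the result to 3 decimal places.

0.302

S = Σ Sᵢ = 61.4 + 109.8 + 2.4 + 61.4 = 235.0 m².
Weighted sum Σ Sα = 70.930.
ᾱ = A/S = 0.302.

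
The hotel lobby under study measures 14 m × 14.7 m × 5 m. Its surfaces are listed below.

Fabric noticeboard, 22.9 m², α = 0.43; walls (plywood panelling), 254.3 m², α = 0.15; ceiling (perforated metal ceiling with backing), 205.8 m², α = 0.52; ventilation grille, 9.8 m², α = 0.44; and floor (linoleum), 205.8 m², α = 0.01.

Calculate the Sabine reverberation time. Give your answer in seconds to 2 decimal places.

Summing Sᵢαᵢ: 9.847 + 38.145 + 107.016 + 4.312 + 2.058 → A = 161.378 sabins.
Room volume: 1029 m³.
T = 0.161 V/A = 0.161·1029/161.378 = 1.03 s.

1.03 s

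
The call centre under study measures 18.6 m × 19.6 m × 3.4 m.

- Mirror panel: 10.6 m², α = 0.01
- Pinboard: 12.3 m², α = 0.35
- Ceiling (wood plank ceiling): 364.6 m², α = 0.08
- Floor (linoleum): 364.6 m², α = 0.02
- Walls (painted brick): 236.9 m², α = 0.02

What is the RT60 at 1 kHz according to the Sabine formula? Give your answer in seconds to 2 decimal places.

4.38 s

Equivalent absorption area: A = 10.6·0.01 + 12.3·0.35 + 364.6·0.08 + 364.6·0.02 + 236.9·0.02 = 45.609 m².
Volume V = 18.6 × 19.6 × 3.4 = 1239.504 m³.
Sabine: RT60 = 0.161 × 1239.504 / 45.609 = 4.38 s.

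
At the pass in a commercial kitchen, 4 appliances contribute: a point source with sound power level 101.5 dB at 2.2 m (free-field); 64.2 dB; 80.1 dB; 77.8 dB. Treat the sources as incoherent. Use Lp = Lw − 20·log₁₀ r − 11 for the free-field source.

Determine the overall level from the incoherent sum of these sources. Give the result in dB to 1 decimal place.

Source at 2.2 m: Lp = 101.5 − 20·log₁₀(2.2) − 11 = 83.7 dB.
Sum in the linear (power) domain: Σ 10^(Lᵢ/10) = 10^(83.7/10) + 10^(64.2/10) + 10^(80.1/10) + 10^(77.8/10) = 3.996e+08.
Combined level = 10 log₁₀(3.996e+08) = 86.0 dB.

86.0 dB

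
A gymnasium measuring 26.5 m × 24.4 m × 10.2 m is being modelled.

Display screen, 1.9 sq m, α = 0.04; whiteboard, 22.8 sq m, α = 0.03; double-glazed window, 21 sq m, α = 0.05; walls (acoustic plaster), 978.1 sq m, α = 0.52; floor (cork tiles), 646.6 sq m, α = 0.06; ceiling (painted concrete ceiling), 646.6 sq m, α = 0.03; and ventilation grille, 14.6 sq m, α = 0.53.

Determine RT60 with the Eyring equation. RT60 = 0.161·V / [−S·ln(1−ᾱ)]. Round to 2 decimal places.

S = Σ Sᵢ = 2331.6 sq m.
Absorption A = 1.9·0.04 + 22.8·0.03 + 21·0.05 + 978.1·0.52 + 646.6·0.06 + 646.6·0.03 + 14.6·0.53 = 576.354 sabins.
ᾱ = 576.354 / 2331.6 = 0.2472.
−S·ln(1−ᾱ) = −2331.6 × ln(1 − 0.2472) = 662.071.
V = 26.5 × 24.4 × 10.2 = 6595.32 m³.
T = 0.161·V/[−S·ln(1−ᾱ)] = 0.161·6595.32/662.071 = 1.60 s.

1.60 seconds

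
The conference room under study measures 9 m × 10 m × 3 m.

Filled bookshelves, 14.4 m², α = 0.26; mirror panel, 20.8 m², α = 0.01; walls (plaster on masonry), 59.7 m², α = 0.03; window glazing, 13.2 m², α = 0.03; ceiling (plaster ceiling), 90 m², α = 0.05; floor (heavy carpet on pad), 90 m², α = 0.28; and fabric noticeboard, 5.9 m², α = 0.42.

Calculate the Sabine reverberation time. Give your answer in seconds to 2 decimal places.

A = Σ Sᵢαᵢ = 14.4*0.26 + 20.8*0.01 + 59.7*0.03 + 13.2*0.03 + 90*0.05 + 90*0.28 + 5.9*0.42 = 38.317 sabins.
Room volume: 270 m³.
T = 0.161 V/A = 0.161·270/38.317 = 1.13 s.

1.13 s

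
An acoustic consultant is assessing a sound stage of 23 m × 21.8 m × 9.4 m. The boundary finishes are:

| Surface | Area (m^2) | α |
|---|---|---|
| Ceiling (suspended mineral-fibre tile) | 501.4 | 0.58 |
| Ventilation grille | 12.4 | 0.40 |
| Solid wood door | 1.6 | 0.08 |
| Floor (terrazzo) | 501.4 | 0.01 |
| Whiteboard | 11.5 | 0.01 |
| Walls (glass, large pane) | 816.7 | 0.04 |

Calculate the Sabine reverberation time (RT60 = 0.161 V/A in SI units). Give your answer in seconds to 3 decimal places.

2.274 s

Total absorption A = 501.4*0.58 + 12.4*0.40 + 1.6*0.08 + 501.4*0.01 + 11.5*0.01 + 816.7*0.04
  = 290.812 + 4.960 + 0.128 + 5.014 + 0.115 + 32.668 = 333.697 m^2 sabins.
V = 23·21.8·9.4 = 4713.16 m³.
T = 0.161 V/A = 0.161·4713.16/333.697 = 2.274 s.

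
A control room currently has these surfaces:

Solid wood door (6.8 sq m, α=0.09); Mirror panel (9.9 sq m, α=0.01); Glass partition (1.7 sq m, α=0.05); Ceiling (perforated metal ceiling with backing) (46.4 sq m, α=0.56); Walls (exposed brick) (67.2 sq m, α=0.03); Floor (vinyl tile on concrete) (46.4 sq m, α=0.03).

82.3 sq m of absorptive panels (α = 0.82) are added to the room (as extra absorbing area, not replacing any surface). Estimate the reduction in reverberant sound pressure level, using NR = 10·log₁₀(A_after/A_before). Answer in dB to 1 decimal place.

A_before = Σ Sᵢαᵢ = 6.8×0.09 + 9.9×0.01 + 1.7×0.05 + 46.4×0.56 + 67.2×0.03 + 46.4×0.03 = 30.188 sabins.
Added absorption = 82.3 × 0.82 = 67.486 sabins.
New total A_after = 97.674 sabins.
NR = 10·log₁₀(97.674/30.188) = 5.1 dB.

5.1 dB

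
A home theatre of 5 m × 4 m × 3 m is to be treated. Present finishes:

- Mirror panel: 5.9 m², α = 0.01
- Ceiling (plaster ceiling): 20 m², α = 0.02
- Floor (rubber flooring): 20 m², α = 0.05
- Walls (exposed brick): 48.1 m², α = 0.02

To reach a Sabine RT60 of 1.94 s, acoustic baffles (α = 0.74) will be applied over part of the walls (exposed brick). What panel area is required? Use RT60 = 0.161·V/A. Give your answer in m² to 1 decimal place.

3.6

Total absorption A₁ = 5.9*0.01 + 20*0.02 + 20*0.05 + 48.1*0.02
  = 0.059 + 0.400 + 1.000 + 0.962 = 2.421 m² sabins.
Required A₂ = 0.161·60/1.94 = 4.979 sabins.
Absorption to add: 4.979 − 2.421 = 2.558 sabins.
Net gain per m²: Δα = 0.74 − 0.02 = 0.72.
Area = ΔA/Δα = 2.558/0.72 = 3.6 m².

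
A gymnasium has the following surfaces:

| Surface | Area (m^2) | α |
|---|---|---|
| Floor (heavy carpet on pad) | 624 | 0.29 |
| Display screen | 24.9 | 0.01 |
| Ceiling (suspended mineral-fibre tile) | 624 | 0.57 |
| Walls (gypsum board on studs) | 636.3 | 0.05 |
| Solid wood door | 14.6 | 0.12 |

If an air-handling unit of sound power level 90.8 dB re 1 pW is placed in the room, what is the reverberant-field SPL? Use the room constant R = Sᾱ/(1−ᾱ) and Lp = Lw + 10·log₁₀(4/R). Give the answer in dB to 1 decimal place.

Σ(Sᵢαᵢ) = 624×0.29 + 24.9×0.01 + 624×0.57 + 636.3×0.05 + 14.6×0.12 = 570.456; total area S = 1923.8 m^2.
ᾱ = 570.456/1923.8 = 0.2965; R = Sᾱ/(1−ᾱ) = 570.456/(1−0.2965) = 810.883 m^2.
Lp = Lw + 10 log₁₀(4/R) = 90.8 -23.07 = 67.7 dB.

67.7 dB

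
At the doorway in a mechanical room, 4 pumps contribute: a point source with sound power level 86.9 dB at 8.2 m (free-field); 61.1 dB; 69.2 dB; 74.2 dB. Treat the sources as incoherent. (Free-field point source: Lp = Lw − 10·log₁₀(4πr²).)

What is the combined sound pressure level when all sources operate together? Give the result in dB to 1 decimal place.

Source at 8.2 m: Lp = 86.9 − 10·log₁₀(4π·8.2²) = 86.9 − 10·log₁₀(844.963) = 57.6 dB.
Σ 10^(Lᵢ/10) = 3.648e+07.
Combined level = 10 log₁₀(3.648e+07) = 75.6 dB.

75.6 dB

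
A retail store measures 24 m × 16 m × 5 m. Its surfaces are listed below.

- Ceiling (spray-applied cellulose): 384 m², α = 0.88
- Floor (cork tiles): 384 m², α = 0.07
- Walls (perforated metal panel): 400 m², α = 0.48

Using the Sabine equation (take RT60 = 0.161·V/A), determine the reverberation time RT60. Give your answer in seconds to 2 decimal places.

0.56 sec

Summing Sᵢαᵢ: 337.920 + 26.880 + 192.000 → A = 556.800 sabins.
V = 24·16·5 = 1920 m³.
Sabine: RT60 = 0.161 × 1920 / 556.800 = 0.56 s.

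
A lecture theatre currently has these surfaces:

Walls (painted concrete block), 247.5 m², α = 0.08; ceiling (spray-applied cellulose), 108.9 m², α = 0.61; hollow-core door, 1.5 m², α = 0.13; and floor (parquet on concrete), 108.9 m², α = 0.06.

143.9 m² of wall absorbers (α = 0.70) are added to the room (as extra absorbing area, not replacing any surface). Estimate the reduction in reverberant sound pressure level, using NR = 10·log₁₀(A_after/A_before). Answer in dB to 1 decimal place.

Summing Sᵢαᵢ: 19.800 + 66.429 + 0.195 + 6.534 → A_before = 92.958 sabins.
Added absorption = 143.9 × 0.70 = 100.730 sabins.
New total A_after = 193.688 sabins.
Reduction = 10 log₁₀(A_after/A_before) = 10 log₁₀(2.0836) = 3.2 dB.

3.2 dB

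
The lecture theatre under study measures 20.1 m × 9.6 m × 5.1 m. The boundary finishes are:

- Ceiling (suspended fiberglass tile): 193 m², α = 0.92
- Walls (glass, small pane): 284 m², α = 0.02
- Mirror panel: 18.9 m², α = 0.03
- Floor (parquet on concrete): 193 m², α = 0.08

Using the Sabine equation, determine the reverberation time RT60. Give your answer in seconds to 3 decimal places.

Summing Sᵢαᵢ: 177.560 + 5.680 + 0.567 + 15.440 → A = 199.247 sabins.
V = 20.1·9.6·5.1 = 984.096 m³.
T = 0.161 V/A = 0.161·984.096/199.247 = 0.795 s.

0.795 s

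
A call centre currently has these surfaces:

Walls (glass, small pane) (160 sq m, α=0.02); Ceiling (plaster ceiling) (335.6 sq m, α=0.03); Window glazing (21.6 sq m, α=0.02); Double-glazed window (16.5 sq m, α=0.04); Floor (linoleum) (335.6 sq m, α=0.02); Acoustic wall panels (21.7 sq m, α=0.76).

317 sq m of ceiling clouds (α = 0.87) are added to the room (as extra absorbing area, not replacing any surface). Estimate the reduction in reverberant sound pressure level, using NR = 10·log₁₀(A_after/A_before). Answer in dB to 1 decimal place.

9.2 dB

A_before = Σ Sᵢαᵢ = 160×0.02 + 335.6×0.03 + 21.6×0.02 + 16.5×0.04 + 335.6×0.02 + 21.7×0.76 = 37.564 sabins.
Treatment contributes 317·0.87 = 275.790 sabins.
A_after = 37.564 + 275.790 = 313.354 sabins.
Reduction = 10 log₁₀(A_after/A_before) = 10 log₁₀(8.3419) = 9.2 dB.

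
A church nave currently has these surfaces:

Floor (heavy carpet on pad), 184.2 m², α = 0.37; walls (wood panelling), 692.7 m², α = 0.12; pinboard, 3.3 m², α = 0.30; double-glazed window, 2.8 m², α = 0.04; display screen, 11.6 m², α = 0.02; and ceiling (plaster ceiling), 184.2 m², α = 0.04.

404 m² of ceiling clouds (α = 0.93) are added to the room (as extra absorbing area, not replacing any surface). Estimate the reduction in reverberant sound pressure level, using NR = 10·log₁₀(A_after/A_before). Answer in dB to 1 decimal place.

5.2 dB

Equivalent absorption area: A_before = 184.2×0.37 + 692.7×0.12 + 3.3×0.30 + 2.8×0.04 + 11.6×0.02 + 184.2×0.04 = 159.980 m².
Treatment contributes 404·0.93 = 375.720 sabins.
New total A_after = 535.700 sabins.
NR = 10·log₁₀(535.700/159.980) = 5.2 dB.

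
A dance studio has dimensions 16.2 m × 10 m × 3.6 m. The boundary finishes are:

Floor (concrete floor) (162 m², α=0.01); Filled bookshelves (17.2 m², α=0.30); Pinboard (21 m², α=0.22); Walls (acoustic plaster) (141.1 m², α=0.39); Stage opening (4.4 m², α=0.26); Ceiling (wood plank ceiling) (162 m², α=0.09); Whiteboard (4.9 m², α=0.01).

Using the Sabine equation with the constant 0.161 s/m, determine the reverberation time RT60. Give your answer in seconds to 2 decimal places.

1.14 sec

A = Σ Sᵢαᵢ = 162·0.01 + 17.2·0.30 + 21·0.22 + 141.1·0.39 + 4.4·0.26 + 162·0.09 + 4.9·0.01 = 82.202 sabins.
Volume V = 16.2 × 10 × 3.6 = 583.2 m³.
RT60 = 0.161 · V / A = 0.161 × 583.2 / 82.202 = 1.14 s.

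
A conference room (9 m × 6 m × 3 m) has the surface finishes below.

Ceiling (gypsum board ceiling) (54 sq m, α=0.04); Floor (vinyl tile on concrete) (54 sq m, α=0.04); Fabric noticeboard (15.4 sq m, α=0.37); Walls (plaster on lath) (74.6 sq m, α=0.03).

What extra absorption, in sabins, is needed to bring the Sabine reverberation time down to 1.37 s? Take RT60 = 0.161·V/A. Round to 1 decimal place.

6.8 sabins

A₁ = Σ Sᵢαᵢ = 54*0.04 + 54*0.04 + 15.4*0.37 + 74.6*0.03 = 12.256 sabins.
V = 162 m³. Required absorption A₂ = 0.161 × 162 / 1.37 = 19.038 sabins.
ΔA = A₂ − A₁ = 19.038 − 12.256 = 6.8 sabins.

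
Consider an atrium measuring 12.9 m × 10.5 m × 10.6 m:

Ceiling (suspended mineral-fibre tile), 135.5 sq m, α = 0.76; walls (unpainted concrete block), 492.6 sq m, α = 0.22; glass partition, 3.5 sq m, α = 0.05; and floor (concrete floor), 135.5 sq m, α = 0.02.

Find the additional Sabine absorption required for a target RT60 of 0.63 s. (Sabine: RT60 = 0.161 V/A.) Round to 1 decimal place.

152.7 sabins

A₁ = Σ Sᵢαᵢ = 135.5·0.76 + 492.6·0.22 + 3.5·0.05 + 135.5·0.02 = 214.237 sabins.
V = 1435.77 m³. Required absorption A₂ = 0.161 × 1435.77 / 0.63 = 366.919 sabins.
ΔA = A₂ − A₁ = 366.919 − 214.237 = 152.7 sabins.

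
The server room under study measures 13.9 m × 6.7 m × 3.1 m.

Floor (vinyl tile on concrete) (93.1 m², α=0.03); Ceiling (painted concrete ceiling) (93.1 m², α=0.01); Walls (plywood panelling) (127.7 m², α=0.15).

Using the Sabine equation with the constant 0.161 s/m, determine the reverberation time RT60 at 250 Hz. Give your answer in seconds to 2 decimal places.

Summing Sᵢαᵢ: 2.793 + 0.931 + 19.155 → A = 22.879 sabins.
Room volume: 288.703 m³.
T = 0.161 V/A = 0.161·288.703/22.879 = 2.03 s.

2.03 s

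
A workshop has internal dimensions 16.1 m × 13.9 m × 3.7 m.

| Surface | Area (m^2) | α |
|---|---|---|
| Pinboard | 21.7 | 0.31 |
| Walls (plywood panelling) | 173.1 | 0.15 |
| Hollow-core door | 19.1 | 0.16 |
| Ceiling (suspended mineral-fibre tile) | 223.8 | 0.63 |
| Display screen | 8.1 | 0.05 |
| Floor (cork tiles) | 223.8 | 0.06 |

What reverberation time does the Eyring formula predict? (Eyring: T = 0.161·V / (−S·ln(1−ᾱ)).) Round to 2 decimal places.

Total surface area S = 21.7 + 173.1 + 19.1 + 223.8 + 8.1 + 223.8 = 669.6 m^2.
Absorption A = 21.7·0.31 + 173.1·0.15 + 19.1·0.16 + 223.8·0.63 + 8.1·0.05 + 223.8·0.06 = 190.575 sabins.
Mean coefficient ᾱ = A/S = 0.2846.
Eyring denominator: −S ln(1−ᾱ) = 224.258.
V = 16.1 × 13.9 × 3.7 = 828.023 m³.
RT60 = 0.161 × 828.023 / 224.258 = 0.59 s.

0.59 s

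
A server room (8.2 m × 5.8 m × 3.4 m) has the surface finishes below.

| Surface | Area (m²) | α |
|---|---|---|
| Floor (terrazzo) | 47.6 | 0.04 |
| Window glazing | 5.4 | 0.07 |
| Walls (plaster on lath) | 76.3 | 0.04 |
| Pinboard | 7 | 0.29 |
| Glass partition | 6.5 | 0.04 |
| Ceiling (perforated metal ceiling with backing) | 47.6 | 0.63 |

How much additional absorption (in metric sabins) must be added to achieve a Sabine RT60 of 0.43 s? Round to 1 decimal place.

22.9 sabins

Equivalent absorption area: A₁ = 47.6·0.04 + 5.4·0.07 + 76.3·0.04 + 7·0.29 + 6.5·0.04 + 47.6·0.63 = 37.612 m².
Target A₂ = 0.161·161.704/0.43 = 60.545 sabins (V = 161.704 m³).
Shortfall: 60.545 − 37.612 = 22.9 sabins.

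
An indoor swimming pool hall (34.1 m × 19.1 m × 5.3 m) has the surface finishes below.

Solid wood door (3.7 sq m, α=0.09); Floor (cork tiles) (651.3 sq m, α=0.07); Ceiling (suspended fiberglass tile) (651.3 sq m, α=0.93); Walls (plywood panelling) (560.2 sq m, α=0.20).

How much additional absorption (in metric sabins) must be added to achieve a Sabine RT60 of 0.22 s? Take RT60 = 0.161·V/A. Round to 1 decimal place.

1762.5 sabins

Equivalent absorption area: A₁ = 3.7×0.09 + 651.3×0.07 + 651.3×0.93 + 560.2×0.20 = 763.673 sq m.
For T = 0.22 s, need A₂ = 0.161·V/T = 0.161·3451.943/0.22 = 2526.195 sabins.
ΔA = A₂ − A₁ = 2526.195 − 763.673 = 1762.5 sabins.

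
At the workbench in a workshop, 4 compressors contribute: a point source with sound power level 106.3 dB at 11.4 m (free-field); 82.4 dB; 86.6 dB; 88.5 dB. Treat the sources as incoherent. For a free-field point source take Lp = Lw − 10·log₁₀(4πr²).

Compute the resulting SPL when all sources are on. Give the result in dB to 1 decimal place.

91.4 dB

Source at 11.4 m: Lp = 106.3 − 10·log₁₀(4π·11.4²) = 106.3 − 10·log₁₀(1633.126) = 74.2 dB.
Converting to relative power and adding: 10^(74.2/10) + 10^(82.4/10) + 10^(86.6/10) + 10^(88.5/10) = 1.365e+09.
Back to dB: 10·log₁₀ Σ = 91.4 dB.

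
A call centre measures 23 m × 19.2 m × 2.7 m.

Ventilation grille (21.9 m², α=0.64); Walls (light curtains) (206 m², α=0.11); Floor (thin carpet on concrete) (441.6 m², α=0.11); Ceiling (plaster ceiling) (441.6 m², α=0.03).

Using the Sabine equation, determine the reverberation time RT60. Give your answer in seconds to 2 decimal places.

1.95 seconds

A = Σ Sᵢαᵢ = 21.9×0.64 + 206×0.11 + 441.6×0.11 + 441.6×0.03 = 98.500 sabins.
V = 23·19.2·2.7 = 1192.32 m³.
T = 0.161 V/A = 0.161·1192.32/98.500 = 1.95 s.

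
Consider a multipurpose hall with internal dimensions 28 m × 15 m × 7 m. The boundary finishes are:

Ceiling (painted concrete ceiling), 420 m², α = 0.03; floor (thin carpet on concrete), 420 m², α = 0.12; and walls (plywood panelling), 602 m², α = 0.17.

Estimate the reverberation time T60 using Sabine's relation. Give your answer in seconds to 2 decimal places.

2.86 sec

Equivalent absorption area: A = 420×0.03 + 420×0.12 + 602×0.17 = 165.340 m².
Volume V = 28 × 15 × 7 = 2940 m³.
RT60 = 0.161 · V / A = 0.161 × 2940 / 165.340 = 2.86 s.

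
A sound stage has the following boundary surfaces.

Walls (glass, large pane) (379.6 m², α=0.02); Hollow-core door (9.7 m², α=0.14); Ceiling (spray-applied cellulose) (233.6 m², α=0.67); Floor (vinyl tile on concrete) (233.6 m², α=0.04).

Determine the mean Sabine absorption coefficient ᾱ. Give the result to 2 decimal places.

Total surface area S = 856.5 m².
Σ(Sᵢαᵢ) = 379.6*0.02 + 9.7*0.14 + 233.6*0.67 + 233.6*0.04 = 174.806.
ᾱ = 174.806 / 856.5 = 0.20.

0.20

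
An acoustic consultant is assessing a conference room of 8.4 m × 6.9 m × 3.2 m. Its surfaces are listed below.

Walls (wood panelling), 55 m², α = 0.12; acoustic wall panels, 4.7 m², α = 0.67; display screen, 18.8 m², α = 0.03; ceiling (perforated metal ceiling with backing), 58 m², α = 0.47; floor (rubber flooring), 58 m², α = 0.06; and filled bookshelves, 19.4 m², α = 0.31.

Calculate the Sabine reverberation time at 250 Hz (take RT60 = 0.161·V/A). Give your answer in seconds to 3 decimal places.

0.634 seconds

Equivalent absorption area: A = 55×0.12 + 4.7×0.67 + 18.8×0.03 + 58×0.47 + 58×0.06 + 19.4×0.31 = 47.067 m².
V = 8.4·6.9·3.2 = 185.472 m³.
RT60 = 0.161 · V / A = 0.161 × 185.472 / 47.067 = 0.634 s.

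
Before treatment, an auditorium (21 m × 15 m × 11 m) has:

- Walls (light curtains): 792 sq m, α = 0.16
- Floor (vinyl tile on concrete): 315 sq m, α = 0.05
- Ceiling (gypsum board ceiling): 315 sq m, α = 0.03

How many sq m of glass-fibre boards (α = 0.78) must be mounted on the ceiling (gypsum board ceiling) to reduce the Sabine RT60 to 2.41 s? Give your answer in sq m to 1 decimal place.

A₁ = Σ Sᵢαᵢ = 792*0.16 + 315*0.05 + 315*0.03 = 151.920 sabins.
Required A₂ = 0.161·3465/2.41 = 231.479 sabins.
ΔA needed = 231.479 − 151.920 = 79.559 sabins.
Each sq m of panel replacing the ceiling (gypsum board ceiling) adds (0.78 − 0.03) = 0.75 sabins.
Area = ΔA/Δα = 79.559/0.75 = 106.1 sq m.

106.1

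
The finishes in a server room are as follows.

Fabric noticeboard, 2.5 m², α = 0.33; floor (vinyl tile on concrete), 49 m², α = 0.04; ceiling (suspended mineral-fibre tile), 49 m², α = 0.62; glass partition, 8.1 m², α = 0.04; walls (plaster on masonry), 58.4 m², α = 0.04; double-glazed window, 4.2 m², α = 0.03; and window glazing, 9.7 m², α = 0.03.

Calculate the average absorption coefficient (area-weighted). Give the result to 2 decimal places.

0.20

Total surface area S = 180.9 m².
A = 2.5*0.33 + 49*0.04 + 49*0.62 + 8.1*0.04 + 58.4*0.04 + 4.2*0.03 + 9.7*0.03 = 36.242 sabins.
ᾱ = A/S = 0.20.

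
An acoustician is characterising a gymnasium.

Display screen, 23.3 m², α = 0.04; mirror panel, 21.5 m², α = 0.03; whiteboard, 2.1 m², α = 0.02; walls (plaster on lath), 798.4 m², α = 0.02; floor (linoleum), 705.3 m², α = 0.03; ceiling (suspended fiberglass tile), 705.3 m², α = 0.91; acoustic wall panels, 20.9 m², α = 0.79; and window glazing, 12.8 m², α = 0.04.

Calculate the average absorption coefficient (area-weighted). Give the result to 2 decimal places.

0.30

S = Σ Sᵢ = 23.3 + 21.5 + 2.1 + 798.4 + 705.3 + 705.3 + 20.9 + 12.8 = 2289.6 m².
Weighted sum Σ Sα = 697.592.
ᾱ = 697.592 / 2289.6 = 0.30.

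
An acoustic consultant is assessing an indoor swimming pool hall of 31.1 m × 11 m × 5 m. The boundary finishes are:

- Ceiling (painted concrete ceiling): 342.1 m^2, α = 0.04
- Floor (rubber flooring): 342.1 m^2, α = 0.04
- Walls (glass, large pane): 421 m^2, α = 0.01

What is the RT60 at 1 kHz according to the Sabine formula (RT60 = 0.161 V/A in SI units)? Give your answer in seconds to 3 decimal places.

Total absorption A = 342.1×0.04 + 342.1×0.04 + 421×0.01
  = 13.684 + 13.684 + 4.210 = 31.578 m^2 sabins.
Room volume: 1710.5 m³.
T = 0.161 V/A = 0.161·1710.5/31.578 = 8.721 s.

8.721 seconds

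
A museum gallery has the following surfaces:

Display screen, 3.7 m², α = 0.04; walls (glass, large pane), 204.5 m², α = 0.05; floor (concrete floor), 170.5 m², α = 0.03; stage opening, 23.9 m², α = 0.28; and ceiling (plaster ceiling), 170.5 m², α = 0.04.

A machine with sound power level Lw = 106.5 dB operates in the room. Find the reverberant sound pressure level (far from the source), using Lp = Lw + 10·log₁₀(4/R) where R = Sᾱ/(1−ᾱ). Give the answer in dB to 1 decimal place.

Σ(Sᵢαᵢ) = 3.7·0.04 + 204.5·0.05 + 170.5·0.03 + 23.9·0.28 + 170.5·0.04 = 29.000; total area S = 573.1 m².
ᾱ = 0.0506, so room constant R = A/(1−ᾱ) = 30.546 m².
Lp = 106.5 + 10·log₁₀(4/30.546) = 106.5 + (-8.83) = 97.7 dB.

97.7 dB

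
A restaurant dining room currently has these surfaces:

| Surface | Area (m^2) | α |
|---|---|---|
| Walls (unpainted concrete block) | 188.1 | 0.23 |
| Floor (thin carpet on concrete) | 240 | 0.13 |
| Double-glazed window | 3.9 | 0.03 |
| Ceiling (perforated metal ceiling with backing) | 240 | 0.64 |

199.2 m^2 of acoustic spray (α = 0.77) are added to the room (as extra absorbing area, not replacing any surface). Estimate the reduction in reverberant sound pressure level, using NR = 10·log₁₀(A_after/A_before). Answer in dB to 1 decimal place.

2.2 dB

A_before = Σ Sᵢαᵢ = 188.1*0.23 + 240*0.13 + 3.9*0.03 + 240*0.64 = 228.180 sabins.
Treatment contributes 199.2·0.77 = 153.384 sabins.
A_after = 228.180 + 153.384 = 381.564 sabins.
Reduction = 10 log₁₀(A_after/A_before) = 10 log₁₀(1.6722) = 2.2 dB.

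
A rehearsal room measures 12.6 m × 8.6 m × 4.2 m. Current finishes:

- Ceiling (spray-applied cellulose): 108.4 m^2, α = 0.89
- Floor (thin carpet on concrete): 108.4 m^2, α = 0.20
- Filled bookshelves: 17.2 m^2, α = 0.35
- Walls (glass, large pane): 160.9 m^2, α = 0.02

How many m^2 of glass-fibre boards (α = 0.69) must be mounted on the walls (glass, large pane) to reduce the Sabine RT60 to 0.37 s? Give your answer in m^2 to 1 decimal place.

105.4

Equivalent absorption area: A₁ = 108.4*0.89 + 108.4*0.20 + 17.2*0.35 + 160.9*0.02 = 127.394 m^2.
Required A₂ = 0.161·455.112/0.37 = 198.035 sabins.
Absorption to add: 198.035 − 127.394 = 70.641 sabins.
Each m^2 of panel replacing the walls (glass, large pane) adds (0.69 − 0.02) = 0.67 sabins.
Area = ΔA/Δα = 70.641/0.67 = 105.4 m^2.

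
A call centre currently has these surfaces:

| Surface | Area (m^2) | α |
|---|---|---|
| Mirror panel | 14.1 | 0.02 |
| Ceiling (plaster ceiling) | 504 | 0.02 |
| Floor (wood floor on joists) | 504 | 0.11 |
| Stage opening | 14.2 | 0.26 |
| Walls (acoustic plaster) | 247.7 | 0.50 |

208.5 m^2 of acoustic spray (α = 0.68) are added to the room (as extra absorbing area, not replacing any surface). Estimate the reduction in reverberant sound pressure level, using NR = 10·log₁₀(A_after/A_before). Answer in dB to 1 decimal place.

Equivalent absorption area: A_before = 14.1·0.02 + 504·0.02 + 504·0.11 + 14.2·0.26 + 247.7·0.50 = 193.344 m^2.
Treatment contributes 208.5·0.68 = 141.780 sabins.
A_after = 193.344 + 141.780 = 335.124 sabins.
Reduction = 10 log₁₀(A_after/A_before) = 10 log₁₀(1.7333) = 2.4 dB.

2.4 dB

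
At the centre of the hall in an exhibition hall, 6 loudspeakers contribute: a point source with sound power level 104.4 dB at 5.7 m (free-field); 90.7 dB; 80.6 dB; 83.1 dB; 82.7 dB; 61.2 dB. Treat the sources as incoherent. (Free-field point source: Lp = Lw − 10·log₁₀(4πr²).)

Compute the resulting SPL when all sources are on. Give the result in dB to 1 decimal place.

Source at 5.7 m: Lp = 104.4 − 10·log₁₀(4π·5.7²) = 104.4 − 10·log₁₀(408.281) = 78.3 dB.
Σ 10^(Lᵢ/10) = 1.749e+09.
Combined level = 10 log₁₀(1.749e+09) = 92.4 dB.

92.4 dB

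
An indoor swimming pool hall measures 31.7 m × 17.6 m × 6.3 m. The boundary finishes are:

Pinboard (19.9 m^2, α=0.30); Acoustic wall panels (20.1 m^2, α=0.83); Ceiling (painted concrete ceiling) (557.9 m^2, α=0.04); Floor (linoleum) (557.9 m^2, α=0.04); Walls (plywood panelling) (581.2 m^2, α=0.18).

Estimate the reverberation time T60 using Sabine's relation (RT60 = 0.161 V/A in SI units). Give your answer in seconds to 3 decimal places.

Equivalent absorption area: A = 19.9×0.30 + 20.1×0.83 + 557.9×0.04 + 557.9×0.04 + 581.2×0.18 = 171.901 m^2.
V = 31.7·17.6·6.3 = 3514.896 m³.
RT60 = 0.161 · V / A = 0.161 × 3514.896 / 171.901 = 3.292 s.

3.292 seconds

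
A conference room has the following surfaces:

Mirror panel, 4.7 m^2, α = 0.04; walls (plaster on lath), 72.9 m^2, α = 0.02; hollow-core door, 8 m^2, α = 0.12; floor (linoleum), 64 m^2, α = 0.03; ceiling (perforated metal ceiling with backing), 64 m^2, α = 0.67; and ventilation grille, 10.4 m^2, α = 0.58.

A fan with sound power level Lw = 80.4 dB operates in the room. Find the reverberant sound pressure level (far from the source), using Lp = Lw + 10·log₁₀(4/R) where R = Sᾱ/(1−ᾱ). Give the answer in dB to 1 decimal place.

Σ(Sᵢαᵢ) = 4.7·0.04 + 72.9·0.02 + 8·0.12 + 64·0.03 + 64·0.67 + 10.4·0.58 = 53.438; total area S = 224.0 m^2.
ᾱ = 53.438/224.0 = 0.2386; R = Sᾱ/(1−ᾱ) = 53.438/(1−0.2386) = 70.184 m^2.
Lp = 80.4 + 10·log₁₀(4/70.184) = 80.4 + (-12.44) = 68.0 dB.

68.0 dB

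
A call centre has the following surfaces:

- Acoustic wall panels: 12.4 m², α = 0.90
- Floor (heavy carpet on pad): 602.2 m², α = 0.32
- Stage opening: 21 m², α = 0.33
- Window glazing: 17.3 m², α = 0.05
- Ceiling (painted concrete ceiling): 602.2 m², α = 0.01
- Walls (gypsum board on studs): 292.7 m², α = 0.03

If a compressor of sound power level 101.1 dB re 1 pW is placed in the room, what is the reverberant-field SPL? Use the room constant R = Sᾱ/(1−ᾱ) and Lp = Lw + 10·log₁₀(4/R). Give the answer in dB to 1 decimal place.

82.9 dB

Σ(Sᵢαᵢ) = 12.4·0.90 + 602.2·0.32 + 21·0.33 + 17.3·0.05 + 602.2·0.01 + 292.7·0.03 = 226.462; total area S = 1547.8 m².
ᾱ = 226.462/1547.8 = 0.1463; R = Sᾱ/(1−ᾱ) = 226.462/(1−0.1463) = 265.271 m².
Lp = 101.1 + 10·log₁₀(4/265.271) = 101.1 + (-18.22) = 82.9 dB.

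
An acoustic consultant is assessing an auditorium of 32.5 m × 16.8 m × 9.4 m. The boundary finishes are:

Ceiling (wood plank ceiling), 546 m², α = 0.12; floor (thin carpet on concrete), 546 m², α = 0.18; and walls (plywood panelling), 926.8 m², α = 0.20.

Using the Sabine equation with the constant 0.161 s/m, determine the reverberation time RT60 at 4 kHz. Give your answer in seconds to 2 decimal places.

Equivalent absorption area: A = 546·0.12 + 546·0.18 + 926.8·0.20 = 349.160 m².
Volume V = 32.5 × 16.8 × 9.4 = 5132.4 m³.
RT60 = 0.161 · V / A = 0.161 × 5132.4 / 349.160 = 2.37 s.

2.37 sec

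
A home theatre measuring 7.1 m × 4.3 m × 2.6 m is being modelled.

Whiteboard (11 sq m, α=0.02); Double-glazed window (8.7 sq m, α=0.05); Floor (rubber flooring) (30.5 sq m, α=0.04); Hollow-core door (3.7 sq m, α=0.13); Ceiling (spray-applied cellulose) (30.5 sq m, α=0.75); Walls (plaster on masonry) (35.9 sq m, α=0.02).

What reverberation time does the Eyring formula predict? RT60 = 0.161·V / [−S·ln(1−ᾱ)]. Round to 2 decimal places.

0.44 seconds

S = Σ Sᵢ = 120.3 sq m.
Σ(Sᵢαᵢ) = 11×0.02 + 8.7×0.05 + 30.5×0.04 + 3.7×0.13 + 30.5×0.75 + 35.9×0.02 = 25.949.
ᾱ = 25.949 / 120.3 = 0.2157.
−S·ln(1−ᾱ) = −120.3 × ln(1 − 0.2157) = 29.229.
V = 7.1 × 4.3 × 2.6 = 79.378 m³.
RT60 = 0.161 × 79.378 / 29.229 = 0.44 s.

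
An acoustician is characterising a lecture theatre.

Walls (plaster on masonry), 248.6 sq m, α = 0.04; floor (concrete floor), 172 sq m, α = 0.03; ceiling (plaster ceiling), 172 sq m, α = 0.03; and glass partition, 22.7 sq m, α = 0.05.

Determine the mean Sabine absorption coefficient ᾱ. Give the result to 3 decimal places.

0.035

Total surface area S = 615.3 sq m.
Σ(Sᵢαᵢ) = 248.6×0.04 + 172×0.03 + 172×0.03 + 22.7×0.05 = 21.399.
ᾱ = A/S = 0.035.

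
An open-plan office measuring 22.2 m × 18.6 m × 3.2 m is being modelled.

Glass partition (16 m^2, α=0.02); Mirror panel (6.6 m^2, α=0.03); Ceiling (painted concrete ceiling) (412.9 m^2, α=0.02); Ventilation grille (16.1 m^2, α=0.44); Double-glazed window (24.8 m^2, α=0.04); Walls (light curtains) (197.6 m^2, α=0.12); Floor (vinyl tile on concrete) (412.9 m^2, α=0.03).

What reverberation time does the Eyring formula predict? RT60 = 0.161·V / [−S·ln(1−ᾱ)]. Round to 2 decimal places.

3.92 sec

Total surface area S = 16 + 6.6 + 412.9 + 16.1 + 24.8 + 197.6 + 412.9 = 1086.9 m^2.
Σ(Sᵢαᵢ) = 16·0.02 + 6.6·0.03 + 412.9·0.02 + 16.1·0.44 + 24.8·0.04 + 197.6·0.12 + 412.9·0.03 = 52.951.
Mean coefficient ᾱ = A/S = 0.0487.
−S·ln(1−ᾱ) = −1086.9 × ln(1 − 0.0487) = 54.264.
V = 22.2 × 18.6 × 3.2 = 1321.344 m³.
T = 0.161·V/[−S·ln(1−ᾱ)] = 0.161·1321.344/54.264 = 3.92 s.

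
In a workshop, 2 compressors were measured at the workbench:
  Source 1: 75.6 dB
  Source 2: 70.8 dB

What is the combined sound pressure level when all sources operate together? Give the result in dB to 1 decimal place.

76.8 dB

Sum in the linear (power) domain: Σ 10^(Lᵢ/10) = 10^(75.6/10) + 10^(70.8/10) = 4.833e+07.
L_total = 10·log₁₀(4.833e+07) = 76.8 dB.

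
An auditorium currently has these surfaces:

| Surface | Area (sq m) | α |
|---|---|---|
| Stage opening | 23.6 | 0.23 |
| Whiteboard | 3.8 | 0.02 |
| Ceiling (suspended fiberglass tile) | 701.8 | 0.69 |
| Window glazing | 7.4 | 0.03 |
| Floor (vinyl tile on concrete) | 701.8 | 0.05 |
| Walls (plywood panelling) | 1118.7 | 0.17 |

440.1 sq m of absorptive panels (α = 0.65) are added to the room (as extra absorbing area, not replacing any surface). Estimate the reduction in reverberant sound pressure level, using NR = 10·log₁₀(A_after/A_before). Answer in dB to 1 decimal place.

Total absorption A_before = 23.6·0.23 + 3.8·0.02 + 701.8·0.69 + 7.4·0.03 + 701.8·0.05 + 1118.7·0.17
  = 5.428 + 0.076 + 484.242 + 0.222 + 35.090 + 190.179 = 715.237 sq m sabins.
Added absorption = 440.1 × 0.65 = 286.065 sabins.
New total A_after = 1001.302 sabins.
Reduction = 10 log₁₀(A_after/A_before) = 10 log₁₀(1.4000) = 1.5 dB.

1.5 dB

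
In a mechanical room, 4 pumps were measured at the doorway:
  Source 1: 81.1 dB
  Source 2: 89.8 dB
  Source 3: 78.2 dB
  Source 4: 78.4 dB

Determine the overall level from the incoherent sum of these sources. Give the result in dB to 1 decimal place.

90.9 dB

Sum in the linear (power) domain: Σ 10^(Lᵢ/10) = 10^(81.1/10) + 10^(89.8/10) + 10^(78.2/10) + 10^(78.4/10) = 1.219e+09.
Combined level = 10 log₁₀(1.219e+09) = 90.9 dB.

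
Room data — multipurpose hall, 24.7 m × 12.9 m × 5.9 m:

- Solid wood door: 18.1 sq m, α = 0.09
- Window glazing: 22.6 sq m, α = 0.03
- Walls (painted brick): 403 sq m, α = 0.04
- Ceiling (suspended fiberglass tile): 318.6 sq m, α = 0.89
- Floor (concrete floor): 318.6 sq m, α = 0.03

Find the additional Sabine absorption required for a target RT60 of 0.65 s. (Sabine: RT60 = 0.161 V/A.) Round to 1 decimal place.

Equivalent absorption area: A₁ = 18.1×0.09 + 22.6×0.03 + 403×0.04 + 318.6×0.89 + 318.6×0.03 = 311.539 sq m.
V = 1879.917 m³. Required absorption A₂ = 0.161 × 1879.917 / 0.65 = 465.641 sabins.
Additional absorption ΔA = 465.641 − 311.539 = 154.1 sabins.

154.1 sabins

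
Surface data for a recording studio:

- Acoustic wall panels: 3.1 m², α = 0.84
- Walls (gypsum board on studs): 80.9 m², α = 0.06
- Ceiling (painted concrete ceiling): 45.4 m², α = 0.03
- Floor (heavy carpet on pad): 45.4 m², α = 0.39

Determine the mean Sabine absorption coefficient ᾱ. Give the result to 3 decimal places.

0.152

S = Σ Sᵢ = 3.1 + 80.9 + 45.4 + 45.4 = 174.8 m².
Σ(Sᵢαᵢ) = 3.1*0.84 + 80.9*0.06 + 45.4*0.03 + 45.4*0.39 = 26.526.
ᾱ = A/S = 0.152.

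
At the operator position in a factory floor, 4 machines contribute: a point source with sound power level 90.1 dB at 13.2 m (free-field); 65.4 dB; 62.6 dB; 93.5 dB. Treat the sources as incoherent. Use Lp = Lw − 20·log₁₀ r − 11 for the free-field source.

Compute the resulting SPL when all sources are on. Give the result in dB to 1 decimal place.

Source at 13.2 m: Lp = 90.1 − 20·log₁₀(13.2) − 11 = 56.7 dB.
Sum in the linear (power) domain: Σ 10^(Lᵢ/10) = 10^(56.7/10) + 10^(65.4/10) + 10^(62.6/10) + 10^(93.5/10) = 2.244e+09.
Back to dB: 10·log₁₀ Σ = 93.5 dB.

93.5 dB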